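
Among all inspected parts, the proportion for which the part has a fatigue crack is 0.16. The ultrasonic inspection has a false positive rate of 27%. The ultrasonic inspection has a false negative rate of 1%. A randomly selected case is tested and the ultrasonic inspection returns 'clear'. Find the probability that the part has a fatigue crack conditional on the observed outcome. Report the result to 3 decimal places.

Write H for 'the part has a fatigue crack'. Prior odds H:¬H = 0.16/0.84 = 0.19048. For the 'clear' outcome, the likelihood ratio is 0.01/0.73 = 0.013699.
Posterior odds = 0.19048 × 0.013699 = 0.0026093, so P(H|E) = 0.0026093/(1+0.0026093) = 0.003.

P(H | E) ≈ 0.003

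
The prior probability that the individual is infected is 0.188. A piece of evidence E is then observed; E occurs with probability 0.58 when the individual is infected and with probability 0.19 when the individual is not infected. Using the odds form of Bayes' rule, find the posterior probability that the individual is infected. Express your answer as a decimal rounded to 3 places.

Prior odds = 0.188/(1−0.188) = 0.23153. In log-odds, ln(0.23153) = -1.4631.
Add log likelihood ratio: ln(3.0526) = 1.1160.
Posterior log-odds = -0.34705, so posterior odds = exp(-0.34705) = 0.70677. Converting, P(H|E) = 0.70677/1.7068 = 0.414.

Posterior probability ≈ 0.414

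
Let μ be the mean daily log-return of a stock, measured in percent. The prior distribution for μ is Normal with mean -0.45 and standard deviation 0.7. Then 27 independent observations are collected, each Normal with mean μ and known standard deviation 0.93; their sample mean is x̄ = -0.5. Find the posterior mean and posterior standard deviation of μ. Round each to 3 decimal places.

With known σ, the Normal prior is conjugate. Weight on the data is w = (n/σ²)/(n/σ² + 1/τ₀²) = 31.2175/(31.2175+2.04082) = 0.93864.
Posterior mean = w·x̄ + (1−w)·μ₀ = 0.93864·-0.5 + 0.061363·-0.45 = -0.497. Posterior variance = 1/(31.2175+2.04082) = 0.0300677, so SD = 0.173.

Posterior mean ≈ -0.497; posterior SD ≈ 0.173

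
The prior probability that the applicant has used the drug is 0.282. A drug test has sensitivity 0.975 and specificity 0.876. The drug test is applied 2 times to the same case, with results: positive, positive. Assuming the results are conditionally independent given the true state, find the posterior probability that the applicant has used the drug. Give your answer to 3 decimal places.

Posterior P(H) ≈ 0.960

With H the event that the applicant has used the drug, the joint likelihood of the observed sequence is P(data|H) = 0.975·0.975 = 0.95062 and P(data|¬H) = 0.124·0.124 = 0.015376.
Bayes: P(H|data) = 0.282·0.95062 / (0.282·0.95062 + 0.718·0.015376) = 0.26808/0.27912 = 0.9604.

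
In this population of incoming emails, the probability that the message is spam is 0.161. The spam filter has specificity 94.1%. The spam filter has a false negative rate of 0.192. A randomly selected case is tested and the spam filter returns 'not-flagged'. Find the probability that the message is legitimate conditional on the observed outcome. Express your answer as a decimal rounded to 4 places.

P(¬H | E) ≈ 0.9623

Write H for 'the message is spam'. Prior odds H:¬H = 0.161/0.839 = 0.19190. For the 'not-flagged' outcome, the likelihood ratio is 0.192/0.941 = 0.20404.
Posterior odds = 0.19190 × 0.20404 = 0.039154, so P(H|E) = 0.039154/(1+0.039154) = 0.0377. Then P(¬H|E) = 1 − 0.0377 = 0.9623.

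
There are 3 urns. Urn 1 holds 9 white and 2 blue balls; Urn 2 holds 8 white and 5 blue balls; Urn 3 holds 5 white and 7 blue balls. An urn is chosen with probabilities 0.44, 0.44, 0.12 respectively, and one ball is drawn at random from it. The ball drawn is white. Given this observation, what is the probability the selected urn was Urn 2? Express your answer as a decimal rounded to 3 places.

P(white|Urn 1) = 0.8182; P(white|Urn 2) = 0.6154; P(white|Urn 3) = 0.4167.
Prior × likelihood for each source: 0.44·0.8182=0.3600, 0.44·0.6154=0.2708, 0.12·0.4167=0.05000. Summing gives P(white) = 0.68077.
P(Urn 2 | white) = 0.2708 / 0.68077 = 0.398.

Posterior probability ≈ 0.398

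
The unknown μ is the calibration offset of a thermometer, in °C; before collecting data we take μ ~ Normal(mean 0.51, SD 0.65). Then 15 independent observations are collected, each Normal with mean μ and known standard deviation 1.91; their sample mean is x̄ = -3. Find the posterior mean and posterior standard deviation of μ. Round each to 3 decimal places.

With known σ, the Normal prior is conjugate. Weight on the data is w = (n/σ²)/(n/σ² + 1/τ₀²) = 4.11173/(4.11173+2.36686) = 0.63466.
Posterior mean = w·x̄ + (1−w)·μ₀ = 0.63466·-3 + 0.36534·0.51 = -1.718. Posterior variance = 1/(4.11173+2.36686) = 0.154354, so SD = 0.393.

Posterior mean ≈ -1.718; posterior SD ≈ 0.393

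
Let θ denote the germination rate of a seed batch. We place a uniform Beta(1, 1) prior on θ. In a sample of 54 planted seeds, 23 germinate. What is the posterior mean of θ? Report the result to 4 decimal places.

Observing 23 successes and 31 failures updates Beta(1, 1) by adding the success and failure counts to the two shape parameters: α = 1+23 = 24, β = 1+31 = 32.
Posterior mean = α/(α+β) = 24/56 = 0.4286.

Posterior mean ≈ 0.4286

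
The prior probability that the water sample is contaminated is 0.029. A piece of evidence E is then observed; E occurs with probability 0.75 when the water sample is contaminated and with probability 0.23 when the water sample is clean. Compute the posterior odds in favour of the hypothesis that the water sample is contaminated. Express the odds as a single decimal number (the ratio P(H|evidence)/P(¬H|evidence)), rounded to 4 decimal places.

Prior odds = 0.029/(1−0.029) = 0.029866.
Likelihood ratio for E = 0.75/0.23 = 3.2609.
Posterior odds = prior odds × LR = 0.097390.

Posterior odds ≈ 0.0974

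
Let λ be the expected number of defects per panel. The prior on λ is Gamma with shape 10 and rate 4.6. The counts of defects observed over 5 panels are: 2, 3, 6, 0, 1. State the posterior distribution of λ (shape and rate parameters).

Posterior: Gamma(shape=22, rate=9.6)

Total count ∑xᵢ = 12 over n = 5 panels.
Gamma is conjugate to the Poisson likelihood: posterior is Gamma(shape = 10+12 = 22, rate = 4.6+5 = 9.6).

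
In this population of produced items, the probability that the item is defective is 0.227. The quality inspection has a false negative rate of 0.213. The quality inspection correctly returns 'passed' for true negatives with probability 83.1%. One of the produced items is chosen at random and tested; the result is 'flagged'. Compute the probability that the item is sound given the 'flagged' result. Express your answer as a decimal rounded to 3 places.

P(¬H | E) ≈ 0.422

Let H be the event that the item is defective. P(H) = 0.227, so P(¬H) = 0.773. With E the 'flagged' result, P(E|H) = 0.787 and P(E|¬H) = 0.169.
P(E) = 0.787·0.227 + 0.169·0.773 = 0.17865 + 0.13064 = 0.30929.
By Bayes' theorem, P(H|E) = 0.17865 / 0.30929 = 0.578. Hence P(¬H|E) = 1 − 0.578 = 0.422.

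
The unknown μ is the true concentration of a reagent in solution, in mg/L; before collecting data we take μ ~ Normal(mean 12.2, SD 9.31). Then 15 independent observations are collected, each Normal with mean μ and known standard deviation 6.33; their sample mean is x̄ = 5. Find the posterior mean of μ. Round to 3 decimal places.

Prior precision 1/τ₀² = 1/9.31² = 0.0115372; data precision n/σ² = 15/6.33² = 0.374355.
Posterior precision = 0.0115372 + 0.374355 = 0.385892.
Posterior mean = (0.0115372·12.2 + 0.374355·5) / 0.385892 = 5.215.

Posterior mean ≈ 5.215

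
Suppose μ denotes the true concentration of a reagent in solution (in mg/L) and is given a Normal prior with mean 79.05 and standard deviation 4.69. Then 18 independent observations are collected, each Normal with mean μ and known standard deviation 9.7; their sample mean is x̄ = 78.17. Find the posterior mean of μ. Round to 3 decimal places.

With known σ, the Normal prior is conjugate. Weight on the data is w = (n/σ²)/(n/σ² + 1/τ₀²) = 0.191306/(0.191306+0.0454626) = 0.80799.
Posterior mean = w·x̄ + (1−w)·μ₀ = 0.80799·78.17 + 0.19201·79.05 = 78.339.

Posterior mean ≈ 78.339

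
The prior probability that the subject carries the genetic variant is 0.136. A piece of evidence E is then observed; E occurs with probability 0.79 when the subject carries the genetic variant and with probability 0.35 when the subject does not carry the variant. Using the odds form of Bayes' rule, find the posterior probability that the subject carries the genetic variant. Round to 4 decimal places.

Prior odds = 0.136/(1−0.136) = 0.15741. In log-odds, ln(0.15741) = -1.8489.
Add log likelihood ratio: ln(2.2571) = 0.81410.
Posterior log-odds = -1.0348, so posterior odds = exp(-1.0348) = 0.35529. Converting, P(H|E) = 0.35529/1.3553 = 0.2622.

Posterior probability ≈ 0.2622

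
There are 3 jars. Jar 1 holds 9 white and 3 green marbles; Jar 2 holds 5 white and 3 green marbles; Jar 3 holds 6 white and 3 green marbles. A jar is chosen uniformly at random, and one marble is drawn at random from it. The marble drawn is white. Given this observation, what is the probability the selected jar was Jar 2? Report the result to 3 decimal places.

Posterior probability ≈ 0.306

P(white|Jar 1) = 0.75; P(white|Jar 2) = 0.625; P(white|Jar 3) = 0.6667.
Prior × likelihood for each source: 0.333333·0.75=0.2500, 0.333333·0.625=0.2083, 0.333333·0.6667=0.2222. Summing gives P(white) = 0.68056.
P(Jar 2 | white) = 0.2083 / 0.68056 = 0.306.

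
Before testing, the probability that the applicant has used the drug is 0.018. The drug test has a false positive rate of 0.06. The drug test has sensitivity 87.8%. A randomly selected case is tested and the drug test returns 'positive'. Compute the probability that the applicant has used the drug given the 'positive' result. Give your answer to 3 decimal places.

Let H be the event that the applicant has used the drug. P(H) = 0.018, so P(¬H) = 0.982. With E the 'positive' result, P(E|H) = 0.878 and P(E|¬H) = 0.06.
P(E) = 0.878·0.018 + 0.06·0.982 = 0.015804 + 0.058920 = 0.074724.
By Bayes' theorem, P(H|E) = 0.015804 / 0.074724 = 0.211.

P(H | E) ≈ 0.211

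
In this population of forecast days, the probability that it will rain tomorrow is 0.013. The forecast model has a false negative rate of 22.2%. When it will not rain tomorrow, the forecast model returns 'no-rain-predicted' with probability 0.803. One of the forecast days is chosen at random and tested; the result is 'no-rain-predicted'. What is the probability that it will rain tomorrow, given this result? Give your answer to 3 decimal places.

Let H be the event that it will rain tomorrow. P(H) = 0.013, so P(¬H) = 0.987. With E the 'no-rain-predicted' result, P(E|H) = 0.222 and P(E|¬H) = 0.803.
P(E) = 0.222·0.013 + 0.803·0.987 = 0.0028860 + 0.79256 = 0.79545.
By Bayes' theorem, P(H|E) = 0.0028860 / 0.79545 = 0.004.

P(H | E) ≈ 0.004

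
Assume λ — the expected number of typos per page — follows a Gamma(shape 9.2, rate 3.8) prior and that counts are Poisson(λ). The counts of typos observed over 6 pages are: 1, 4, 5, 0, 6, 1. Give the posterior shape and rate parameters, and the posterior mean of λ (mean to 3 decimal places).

Total count ∑xᵢ = 17 over n = 6 pages.
Gamma is conjugate to the Poisson likelihood: posterior is Gamma(shape = 9.2+17 = 26.2, rate = 3.8+6 = 9.8).
Posterior mean = shape/rate = 26.2/9.8 = 2.673.

Posterior: Gamma(shape=26.2, rate=9.8); mean ≈ 2.673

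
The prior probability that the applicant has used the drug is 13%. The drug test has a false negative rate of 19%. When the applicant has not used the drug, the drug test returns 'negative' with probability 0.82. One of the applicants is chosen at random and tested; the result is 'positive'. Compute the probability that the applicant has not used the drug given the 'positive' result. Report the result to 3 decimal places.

P(¬H | E) ≈ 0.598

Write H for 'the applicant has used the drug'. Prior odds H:¬H = 0.13/0.87 = 0.14943. For the 'positive' outcome, the likelihood ratio is 0.81/0.18 = 4.5000.
Posterior odds = 0.14943 × 4.5000 = 0.67241, so P(H|E) = 0.67241/(1+0.67241) = 0.402. Then P(¬H|E) = 1 − 0.402 = 0.598.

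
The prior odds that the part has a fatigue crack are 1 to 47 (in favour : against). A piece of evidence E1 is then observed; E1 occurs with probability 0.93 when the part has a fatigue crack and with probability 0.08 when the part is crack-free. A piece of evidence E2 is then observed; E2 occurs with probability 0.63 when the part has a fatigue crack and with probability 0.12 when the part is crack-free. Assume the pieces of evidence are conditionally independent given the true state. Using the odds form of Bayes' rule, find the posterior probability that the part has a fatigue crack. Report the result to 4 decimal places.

Posterior probability ≈ 0.5649

Prior odds = 1/47 = 0.021277.
Likelihood ratio for E1 = 0.93/0.08 = 11.625.
Likelihood ratio for E2 = 0.63/0.12 = 5.2500.
Posterior odds = prior odds × LR₁ × LR₂ = 1.2985.
Posterior probability = odds/(1+odds) = 1.2985/2.2985 = 0.5649.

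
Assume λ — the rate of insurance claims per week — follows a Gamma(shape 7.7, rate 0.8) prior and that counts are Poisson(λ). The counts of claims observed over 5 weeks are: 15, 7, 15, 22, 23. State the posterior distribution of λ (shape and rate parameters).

Total count ∑xᵢ = 82 over n = 5 weeks.
Gamma is conjugate to the Poisson likelihood: posterior is Gamma(shape = 7.7+82 = 89.7, rate = 0.8+5 = 5.8).

Posterior: Gamma(shape=89.7, rate=5.8)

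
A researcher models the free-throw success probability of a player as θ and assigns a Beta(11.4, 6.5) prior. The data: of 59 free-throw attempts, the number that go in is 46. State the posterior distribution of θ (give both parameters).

The binomial likelihood is conjugate to the Beta prior: with 46 successes and 13 failures, the posterior is Beta(11.4+46, 6.5+13) = Beta(57.4, 19.5).

Posterior: Beta(57.4, 19.5)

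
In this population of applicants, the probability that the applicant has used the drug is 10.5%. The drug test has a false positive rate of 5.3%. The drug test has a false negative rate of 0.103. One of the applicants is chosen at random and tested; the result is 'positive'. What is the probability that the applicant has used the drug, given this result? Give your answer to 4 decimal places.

P(H | E) ≈ 0.6651

Write H for 'the applicant has used the drug'. Prior odds H:¬H = 0.105/0.895 = 0.11732. For the 'positive' outcome, the likelihood ratio is 0.897/0.053 = 16.925.
Posterior odds = 0.11732 × 16.925 = 1.9856, so P(H|E) = 1.9856/(1+1.9856) = 0.6651.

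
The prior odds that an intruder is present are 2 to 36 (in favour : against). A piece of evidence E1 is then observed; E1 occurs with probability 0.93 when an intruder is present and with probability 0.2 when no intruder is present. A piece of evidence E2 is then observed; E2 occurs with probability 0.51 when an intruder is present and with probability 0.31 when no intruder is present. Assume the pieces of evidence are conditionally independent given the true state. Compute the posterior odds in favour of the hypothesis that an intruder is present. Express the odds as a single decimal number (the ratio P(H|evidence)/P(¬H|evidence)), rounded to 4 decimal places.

Prior odds = 2/36 = 0.055556. In log-odds, ln(0.055556) = -2.8904.
Add log likelihood ratios: ln(4.6500) + ln(1.6452) = 2.0347.
Posterior log-odds = -0.85567, so posterior odds = exp(-0.85567) = 0.42500.

Posterior odds ≈ 0.4250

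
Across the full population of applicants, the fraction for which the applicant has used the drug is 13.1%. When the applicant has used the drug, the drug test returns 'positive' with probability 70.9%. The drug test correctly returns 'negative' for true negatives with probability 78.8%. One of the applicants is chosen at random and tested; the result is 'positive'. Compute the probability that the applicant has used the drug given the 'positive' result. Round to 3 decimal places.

P(H | E) ≈ 0.335

Let H be the event that the applicant has used the drug. P(H) = 0.131, so P(¬H) = 0.869. With E the 'positive' result, P(E|H) = 0.709 and P(E|¬H) = 0.212.
P(E) = 0.709·0.131 + 0.212·0.869 = 0.092879 + 0.18423 = 0.27711.
By Bayes' theorem, P(H|E) = 0.092879 / 0.27711 = 0.335.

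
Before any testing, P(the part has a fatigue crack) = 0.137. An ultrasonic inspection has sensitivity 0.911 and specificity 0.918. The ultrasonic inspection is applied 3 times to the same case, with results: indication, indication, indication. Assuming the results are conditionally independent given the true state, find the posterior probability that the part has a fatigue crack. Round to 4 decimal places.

Posterior P(H) ≈ 0.9954

With H the event that the part has a fatigue crack, the joint likelihood of the observed sequence is P(data|H) = 0.911·0.911·0.911 = 0.75606 and P(data|¬H) = 0.082·0.082·0.082 = 0.00055137.
Bayes: P(H|data) = 0.137·0.75606 / (0.137·0.75606 + 0.863·0.00055137) = 0.10358/0.10406 = 0.9954.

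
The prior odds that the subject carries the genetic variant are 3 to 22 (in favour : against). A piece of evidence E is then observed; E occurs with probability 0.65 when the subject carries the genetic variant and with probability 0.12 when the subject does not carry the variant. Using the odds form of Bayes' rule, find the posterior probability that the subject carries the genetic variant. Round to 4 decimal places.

Posterior probability ≈ 0.4248

Prior odds = 3/22 = 0.13636. In log-odds, ln(0.13636) = -1.9924.
Add log likelihood ratio: ln(5.4167) = 1.6895.
Posterior log-odds = -0.30295, so posterior odds = exp(-0.30295) = 0.73864. Converting, P(H|E) = 0.73864/1.7386 = 0.4248.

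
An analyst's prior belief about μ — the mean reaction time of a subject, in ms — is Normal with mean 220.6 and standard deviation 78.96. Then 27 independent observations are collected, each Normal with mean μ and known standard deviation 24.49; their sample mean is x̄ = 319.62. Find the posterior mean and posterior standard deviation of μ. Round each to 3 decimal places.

Posterior mean ≈ 319.268; posterior SD ≈ 4.705

With known σ, the Normal prior is conjugate. Weight on the data is w = (n/σ²)/(n/σ² + 1/τ₀²) = 0.0450180/(0.0450180+0.00016039) = 0.99645.
Posterior mean = w·x̄ + (1−w)·μ₀ = 0.99645·319.62 + 0.0035502·220.6 = 319.268. Posterior variance = 1/(0.0450180+0.00016039) = 22.1345, so SD = 4.705.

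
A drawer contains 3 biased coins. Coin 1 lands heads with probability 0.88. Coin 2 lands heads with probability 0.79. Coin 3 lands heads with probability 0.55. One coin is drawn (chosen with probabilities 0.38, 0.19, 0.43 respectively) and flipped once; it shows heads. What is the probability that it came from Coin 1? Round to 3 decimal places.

P(heads|C1) = 0.88; P(heads|C2) = 0.79; P(heads|C3) = 0.55.
Prior × likelihood for each source: 0.38·0.88=0.3344, 0.19·0.79=0.1501, 0.43·0.55=0.2365. Summing gives P(heads) = 0.72100.
P(Coin 1 | heads) = 0.3344 / 0.72100 = 0.464.

Posterior probability ≈ 0.464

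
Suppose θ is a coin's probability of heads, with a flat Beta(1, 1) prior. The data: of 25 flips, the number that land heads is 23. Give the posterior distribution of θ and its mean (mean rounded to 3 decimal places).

Posterior: Beta(24, 3); mean ≈ 0.889

Observing 23 successes and 2 failures updates Beta(1, 1) by adding the success and failure counts to the two shape parameters: α = 1+23 = 24, β = 1+2 = 3.
E[θ | data] = 24/(24+3) = 0.889.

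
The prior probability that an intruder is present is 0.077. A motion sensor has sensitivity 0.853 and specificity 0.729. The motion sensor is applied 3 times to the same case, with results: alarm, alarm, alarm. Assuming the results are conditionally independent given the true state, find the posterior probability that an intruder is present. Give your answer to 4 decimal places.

Posterior P(H) ≈ 0.7223

Let H be the event that an intruder is present; start with P(H) = 0.077. P('alarm'|H) = 0.853, P('alarm'|¬H) = 0.271.
Update on result 1 ('alarm'): P(H) ← 0.853·0.0770 / (0.853·0.0770 + 0.271·0.9230) = 0.065681/0.31581 = 0.2080.
Update on result 2 ('alarm'): P(H) ← 0.853·0.2080 / (0.853·0.2080 + 0.271·0.7920) = 0.17740/0.39204 = 0.4525.
Update on result 3 ('alarm'): P(H) ← 0.853·0.4525 / (0.853·0.4525 + 0.271·0.5475) = 0.38599/0.53436 = 0.7223.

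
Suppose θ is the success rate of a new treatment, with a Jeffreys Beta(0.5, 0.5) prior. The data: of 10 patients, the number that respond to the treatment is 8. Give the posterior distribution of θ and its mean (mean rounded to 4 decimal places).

The binomial likelihood is conjugate to the Beta prior: with 8 successes and 2 failures, the posterior is Beta(0.5+8, 0.5+2) = Beta(8.5, 2.5).
Posterior mean = α/(α+β) = 8.5/11 = 0.7727.

Posterior: Beta(8.5, 2.5); mean ≈ 0.7727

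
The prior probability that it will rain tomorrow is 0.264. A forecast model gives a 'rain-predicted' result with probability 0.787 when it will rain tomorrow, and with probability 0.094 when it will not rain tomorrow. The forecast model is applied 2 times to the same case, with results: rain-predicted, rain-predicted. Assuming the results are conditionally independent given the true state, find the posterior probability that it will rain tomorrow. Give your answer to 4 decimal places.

Let H be the event that it will rain tomorrow; start with P(H) = 0.264. P('rain-predicted'|H) = 0.787, P('rain-predicted'|¬H) = 0.094.
Update on result 1 ('rain-predicted'): P(H) ← 0.787·0.2640 / (0.787·0.2640 + 0.094·0.7360) = 0.20777/0.27695 = 0.7502.
Update on result 2 ('rain-predicted'): P(H) ← 0.787·0.7502 / (0.787·0.7502 + 0.094·0.2498) = 0.59040/0.61389 = 0.9617.

Posterior P(H) ≈ 0.9617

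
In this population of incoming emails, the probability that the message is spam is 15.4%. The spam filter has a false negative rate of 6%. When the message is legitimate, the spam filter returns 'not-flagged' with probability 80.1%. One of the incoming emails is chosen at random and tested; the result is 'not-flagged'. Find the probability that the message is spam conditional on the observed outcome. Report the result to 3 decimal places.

Let H be the event that the message is spam. P(H) = 0.154, so P(¬H) = 0.846. With E the 'not-flagged' result, P(E|H) = 0.06 and P(E|¬H) = 0.801.
P(E) = 0.06·0.154 + 0.801·0.846 = 0.0092400 + 0.67765 = 0.68689.
By Bayes' theorem, P(H|E) = 0.0092400 / 0.68689 = 0.013.

P(H | E) ≈ 0.013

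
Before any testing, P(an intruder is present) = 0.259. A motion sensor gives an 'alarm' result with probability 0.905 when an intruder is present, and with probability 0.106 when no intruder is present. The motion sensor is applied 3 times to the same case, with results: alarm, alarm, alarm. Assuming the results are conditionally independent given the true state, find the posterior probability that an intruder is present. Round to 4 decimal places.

Posterior P(H) ≈ 0.9954

With H the event that an intruder is present, the joint likelihood of the observed sequence is P(data|H) = 0.905·0.905·0.905 = 0.74122 and P(data|¬H) = 0.106·0.106·0.106 = 0.0011910.
Bayes: P(H|data) = 0.259·0.74122 / (0.259·0.74122 + 0.741·0.0011910) = 0.19198/0.19286 = 0.9954.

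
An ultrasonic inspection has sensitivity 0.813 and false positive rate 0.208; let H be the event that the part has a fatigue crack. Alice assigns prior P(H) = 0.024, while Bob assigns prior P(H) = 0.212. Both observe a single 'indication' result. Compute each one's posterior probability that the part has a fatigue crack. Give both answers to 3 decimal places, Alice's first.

The likelihood ratio for an 'indication' result is 0.813/0.208 = 3.9087.
Alice: prior odds 0.024/0.976 = 0.024590; posterior odds 0.096114; posterior probability 0.088.
Bob: prior odds 0.212/0.788 = 0.26904; posterior odds 1.0516; posterior probability 0.513.

Alice: 0.088; Bob: 0.513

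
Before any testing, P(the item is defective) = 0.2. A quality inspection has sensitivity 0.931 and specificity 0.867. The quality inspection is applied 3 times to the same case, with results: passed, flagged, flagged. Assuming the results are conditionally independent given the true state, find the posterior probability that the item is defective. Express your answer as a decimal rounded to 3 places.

With H the event that the item is defective, the joint likelihood of the observed sequence is P(data|H) = 0.069·0.931·0.931 = 0.059807 and P(data|¬H) = 0.867·0.133·0.133 = 0.015336.
Bayes: P(H|data) = 0.2·0.059807 / (0.2·0.059807 + 0.8·0.015336) = 0.011961/0.024230 = 0.4936.

Posterior P(H) ≈ 0.494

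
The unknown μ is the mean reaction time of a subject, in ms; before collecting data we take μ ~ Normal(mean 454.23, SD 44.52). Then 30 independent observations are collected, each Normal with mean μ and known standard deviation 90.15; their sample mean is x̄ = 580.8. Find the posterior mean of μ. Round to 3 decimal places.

Posterior mean ≈ 565.581

With known σ, the Normal prior is conjugate. Weight on the data is w = (n/σ²)/(n/σ² + 1/τ₀²) = 0.00369139/(0.00369139+0.00050453) = 0.87976.
Posterior mean = w·x̄ + (1−w)·μ₀ = 0.87976·580.8 + 0.12024·454.23 = 565.581.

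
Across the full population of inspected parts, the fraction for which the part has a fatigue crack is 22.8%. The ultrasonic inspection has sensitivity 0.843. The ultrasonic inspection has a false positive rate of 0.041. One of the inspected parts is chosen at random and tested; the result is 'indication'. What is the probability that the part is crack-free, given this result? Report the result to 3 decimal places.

P(¬H | E) ≈ 0.141

Write H for 'the part has a fatigue crack'. Prior odds H:¬H = 0.228/0.772 = 0.29534. For the 'indication' outcome, the likelihood ratio is 0.843/0.041 = 20.561.
Posterior odds = 0.29534 × 20.561 = 6.0724, so P(H|E) = 6.0724/(1+6.0724) = 0.859. Then P(¬H|E) = 1 − 0.859 = 0.141.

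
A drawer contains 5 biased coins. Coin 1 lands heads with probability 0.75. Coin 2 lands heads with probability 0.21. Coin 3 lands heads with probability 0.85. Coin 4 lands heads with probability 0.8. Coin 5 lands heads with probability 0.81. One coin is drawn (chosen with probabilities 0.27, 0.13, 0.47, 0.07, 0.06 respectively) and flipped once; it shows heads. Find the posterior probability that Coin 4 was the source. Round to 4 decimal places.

Tabulate prior·likelihood by source: [1] prior 0.27, lik 0.75, product 0.2025; [2] prior 0.13, lik 0.21, product 0.02730; [3] prior 0.47, lik 0.85, product 0.3995; [4] prior 0.07, lik 0.8, product 0.05600; [5] prior 0.06, lik 0.81, product 0.04860.
Normalizing constant = 0.73390; the posterior for Coin 4 is its product over the sum, 0.05600/0.73390 = 0.0763.

Posterior probability ≈ 0.0763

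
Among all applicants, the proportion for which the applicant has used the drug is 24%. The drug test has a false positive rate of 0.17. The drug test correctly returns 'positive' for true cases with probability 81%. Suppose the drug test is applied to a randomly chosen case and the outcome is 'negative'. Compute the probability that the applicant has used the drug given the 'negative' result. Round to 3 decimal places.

P(H | E) ≈ 0.067

Let H be the event that the applicant has used the drug. P(H) = 0.24, so P(¬H) = 0.76. With E the 'negative' result, P(E|H) = 0.19 and P(E|¬H) = 0.83.
P(E) = 0.19·0.24 + 0.83·0.76 = 0.045600 + 0.63080 = 0.67640.
By Bayes' theorem, P(H|E) = 0.045600 / 0.67640 = 0.067.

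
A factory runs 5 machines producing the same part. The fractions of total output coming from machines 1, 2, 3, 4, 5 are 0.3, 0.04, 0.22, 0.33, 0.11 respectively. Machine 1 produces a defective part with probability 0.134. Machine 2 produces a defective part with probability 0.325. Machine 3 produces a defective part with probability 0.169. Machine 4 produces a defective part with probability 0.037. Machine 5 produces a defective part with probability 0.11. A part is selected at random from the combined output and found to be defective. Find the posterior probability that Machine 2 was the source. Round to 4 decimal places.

Tabulate prior·likelihood by source: [1] prior 0.3, lik 0.134, product 0.04020; [2] prior 0.04, lik 0.325, product 0.01300; [3] prior 0.22, lik 0.169, product 0.03718; [4] prior 0.33, lik 0.037, product 0.01221; [5] prior 0.11, lik 0.11, product 0.01210.
Normalizing constant = 0.11469; the posterior for Machine 2 is its product over the sum, 0.01300/0.11469 = 0.1133.

Posterior probability ≈ 0.1133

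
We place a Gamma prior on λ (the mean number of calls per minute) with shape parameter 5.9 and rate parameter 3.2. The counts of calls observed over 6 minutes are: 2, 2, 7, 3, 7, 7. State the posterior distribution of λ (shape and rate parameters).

Posterior: Gamma(shape=33.9, rate=9.2)

Total count ∑xᵢ = 28 over n = 6 minutes.
Gamma is conjugate to the Poisson likelihood: posterior is Gamma(shape = 5.9+28 = 33.9, rate = 3.2+6 = 9.2).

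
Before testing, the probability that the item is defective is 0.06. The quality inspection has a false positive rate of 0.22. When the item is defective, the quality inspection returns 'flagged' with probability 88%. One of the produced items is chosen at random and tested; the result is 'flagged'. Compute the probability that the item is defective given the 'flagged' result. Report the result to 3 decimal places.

P(H | E) ≈ 0.203

Write H for 'the item is defective'. Prior odds H:¬H = 0.06/0.94 = 0.063830. For the 'flagged' outcome, the likelihood ratio is 0.88/0.22 = 4.0000.
Posterior odds = 0.063830 × 4.0000 = 0.25532, so P(H|E) = 0.25532/(1+0.25532) = 0.203.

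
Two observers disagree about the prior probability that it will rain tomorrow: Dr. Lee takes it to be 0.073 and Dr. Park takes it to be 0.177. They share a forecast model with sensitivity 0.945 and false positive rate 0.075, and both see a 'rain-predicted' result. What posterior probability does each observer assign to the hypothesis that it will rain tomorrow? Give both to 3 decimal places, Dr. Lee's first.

The likelihood ratio for a 'rain-predicted' result is 0.945/0.075 = 12.600.
Dr. Lee: prior odds 0.073/0.927 = 0.078749; posterior odds 0.99223; posterior probability 0.498.
Dr. Park: prior odds 0.177/0.823 = 0.21507; posterior odds 2.7098; posterior probability 0.730.

Dr. Lee: 0.498; Dr. Park: 0.730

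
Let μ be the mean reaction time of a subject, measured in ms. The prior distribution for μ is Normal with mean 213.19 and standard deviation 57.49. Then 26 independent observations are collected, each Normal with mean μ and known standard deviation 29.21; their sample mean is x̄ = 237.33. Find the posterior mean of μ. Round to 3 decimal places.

Posterior mean ≈ 237.093

With known σ, the Normal prior is conjugate. Weight on the data is w = (n/σ²)/(n/σ² + 1/τ₀²) = 0.0304727/(0.0304727+0.00030256) = 0.99017.
Posterior mean = w·x̄ + (1−w)·μ₀ = 0.99017·237.33 + 0.0098314·213.19 = 237.093.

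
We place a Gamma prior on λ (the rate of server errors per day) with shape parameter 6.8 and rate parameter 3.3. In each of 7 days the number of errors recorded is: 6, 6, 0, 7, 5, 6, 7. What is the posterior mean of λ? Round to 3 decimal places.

Posterior mean ≈ 4.252

The Poisson likelihood adds the total count to the shape and the number of exposure periods to the rate. Here ∑xᵢ = 37 and n = 7, so shape 6.8→43.8 and rate 3.3→10.3.
Posterior mean = shape/rate = 43.8/10.3 = 4.252.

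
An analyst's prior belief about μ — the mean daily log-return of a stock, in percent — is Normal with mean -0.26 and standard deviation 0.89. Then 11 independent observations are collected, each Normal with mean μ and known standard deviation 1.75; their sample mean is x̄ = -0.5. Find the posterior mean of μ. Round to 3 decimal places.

Posterior mean ≈ -0.438

Prior precision 1/τ₀² = 1/0.89² = 1.26247; data precision n/σ² = 11/1.75² = 3.59184.
Posterior precision = 1.26247 + 3.59184 = 4.85430.
Posterior mean = (1.26247·-0.26 + 3.59184·-0.5) / 4.85430 = -0.438.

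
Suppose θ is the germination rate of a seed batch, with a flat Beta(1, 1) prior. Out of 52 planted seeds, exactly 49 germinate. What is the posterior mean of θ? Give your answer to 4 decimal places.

Observing 49 successes and 3 failures updates Beta(1, 1) by adding the success and failure counts to the two shape parameters: α = 1+49 = 50, β = 1+3 = 4.
E[θ | data] = 50/(50+4) = 0.9259.

Posterior mean ≈ 0.9259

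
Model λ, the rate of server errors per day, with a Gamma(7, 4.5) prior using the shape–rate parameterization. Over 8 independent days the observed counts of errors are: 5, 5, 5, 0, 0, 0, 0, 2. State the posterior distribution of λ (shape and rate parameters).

Posterior: Gamma(shape=24, rate=12.5)

Total count ∑xᵢ = 17 over n = 8 days.
Gamma is conjugate to the Poisson likelihood: posterior is Gamma(shape = 7+17 = 24, rate = 4.5+8 = 12.5).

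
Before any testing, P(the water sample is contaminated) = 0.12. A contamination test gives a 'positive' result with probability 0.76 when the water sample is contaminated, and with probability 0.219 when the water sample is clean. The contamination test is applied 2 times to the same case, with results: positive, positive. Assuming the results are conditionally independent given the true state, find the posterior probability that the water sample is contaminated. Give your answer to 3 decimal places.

Posterior P(H) ≈ 0.622

With H the event that the water sample is contaminated, the joint likelihood of the observed sequence is P(data|H) = 0.76·0.76 = 0.57760 and P(data|¬H) = 0.219·0.219 = 0.047961.
Bayes: P(H|data) = 0.12·0.57760 / (0.12·0.57760 + 0.88·0.047961) = 0.069312/0.11152 = 0.6215.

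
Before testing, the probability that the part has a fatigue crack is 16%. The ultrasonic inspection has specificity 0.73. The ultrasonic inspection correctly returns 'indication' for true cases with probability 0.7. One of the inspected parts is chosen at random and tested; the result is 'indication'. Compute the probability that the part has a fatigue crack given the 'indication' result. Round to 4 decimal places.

P(H | E) ≈ 0.3306

Let H be the event that the part has a fatigue crack. P(H) = 0.16, so P(¬H) = 0.84. With E the 'indication' result, P(E|H) = 0.7 and P(E|¬H) = 0.27.
P(E) = 0.7·0.16 + 0.27·0.84 = 0.11200 + 0.22680 = 0.33880.
By Bayes' theorem, P(H|E) = 0.11200 / 0.33880 = 0.3306.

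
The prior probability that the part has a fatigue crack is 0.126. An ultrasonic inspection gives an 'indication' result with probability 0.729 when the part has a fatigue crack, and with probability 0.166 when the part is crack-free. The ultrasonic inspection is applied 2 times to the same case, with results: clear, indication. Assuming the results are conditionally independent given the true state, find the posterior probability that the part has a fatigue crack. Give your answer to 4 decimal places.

With H the event that the part has a fatigue crack, the joint likelihood of the observed sequence is P(data|H) = 0.271·0.729 = 0.19756 and P(data|¬H) = 0.834·0.166 = 0.13844.
Bayes: P(H|data) = 0.126·0.19756 / (0.126·0.19756 + 0.874·0.13844) = 0.024892/0.14589 = 0.1706.

Posterior P(H) ≈ 0.1706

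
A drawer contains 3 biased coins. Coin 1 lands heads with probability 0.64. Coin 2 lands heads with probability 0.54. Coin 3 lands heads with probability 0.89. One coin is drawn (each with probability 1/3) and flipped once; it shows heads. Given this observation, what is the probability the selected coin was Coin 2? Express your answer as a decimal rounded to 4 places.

Posterior probability ≈ 0.2609

P(heads|C1) = 0.64; P(heads|C2) = 0.54; P(heads|C3) = 0.89.
Prior × likelihood for each source: 0.333333·0.64=0.2133, 0.333333·0.54=0.1800, 0.333333·0.89=0.2967. Summing gives P(heads) = 0.69000.
P(Coin 2 | heads) = 0.1800 / 0.69000 = 0.2609.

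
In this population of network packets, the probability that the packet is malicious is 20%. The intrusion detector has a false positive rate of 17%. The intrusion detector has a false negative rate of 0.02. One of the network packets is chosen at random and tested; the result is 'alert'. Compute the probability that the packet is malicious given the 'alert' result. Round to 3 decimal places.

P(H | E) ≈ 0.590

Write H for 'the packet is malicious'. Prior odds H:¬H = 0.2/0.8 = 0.25000. For the 'alert' outcome, the likelihood ratio is 0.98/0.17 = 5.7647.
Posterior odds = 0.25000 × 5.7647 = 1.4412, so P(H|E) = 1.4412/(1+1.4412) = 0.590.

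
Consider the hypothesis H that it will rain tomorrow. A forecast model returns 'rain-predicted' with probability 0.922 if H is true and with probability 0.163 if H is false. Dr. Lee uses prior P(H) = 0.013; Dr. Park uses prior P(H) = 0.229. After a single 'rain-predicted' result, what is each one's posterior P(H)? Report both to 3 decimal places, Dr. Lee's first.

Dr. Lee: 0.069; Dr. Park: 0.627

P('+'|H) = 0.922, P('+'|¬H) = 0.163.
Dr. Lee: numerator 0.922·0.013 = 0.011986; evidence = 0.011986+0.163·0.987 = 0.17287; posterior = 0.069.
Dr. Park: numerator 0.922·0.229 = 0.21114; evidence = 0.21114+0.163·0.771 = 0.33681; posterior = 0.627.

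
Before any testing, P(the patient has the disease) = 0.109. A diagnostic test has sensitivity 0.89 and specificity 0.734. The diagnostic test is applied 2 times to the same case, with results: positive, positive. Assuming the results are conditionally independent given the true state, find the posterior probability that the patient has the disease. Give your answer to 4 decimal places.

With H the event that the patient has the disease, the joint likelihood of the observed sequence is P(data|H) = 0.89·0.89 = 0.79210 and P(data|¬H) = 0.266·0.266 = 0.070756.
Bayes: P(H|data) = 0.109·0.79210 / (0.109·0.79210 + 0.891·0.070756) = 0.086339/0.14938 = 0.5780.

Posterior P(H) ≈ 0.5780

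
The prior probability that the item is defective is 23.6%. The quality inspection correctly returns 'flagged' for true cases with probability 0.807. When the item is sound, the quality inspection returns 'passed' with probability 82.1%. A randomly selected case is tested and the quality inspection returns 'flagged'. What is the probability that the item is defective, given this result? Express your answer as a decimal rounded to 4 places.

Let H be the event that the item is defective. P(H) = 0.236, so P(¬H) = 0.764. With E the 'flagged' result, P(E|H) = 0.807 and P(E|¬H) = 0.179.
P(E) = 0.807·0.236 + 0.179·0.764 = 0.19045 + 0.13676 = 0.32721.
By Bayes' theorem, P(H|E) = 0.19045 / 0.32721 = 0.5821.

P(H | E) ≈ 0.5821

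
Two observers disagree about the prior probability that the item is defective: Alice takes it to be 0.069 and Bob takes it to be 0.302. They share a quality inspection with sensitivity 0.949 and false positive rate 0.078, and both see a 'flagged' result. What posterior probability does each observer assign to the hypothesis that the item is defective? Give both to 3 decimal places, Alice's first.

Alice: 0.474; Bob: 0.840

P('+'|H) = 0.949, P('+'|¬H) = 0.078.
Alice: numerator 0.949·0.069 = 0.065481; evidence = 0.065481+0.078·0.931 = 0.13810; posterior = 0.474.
Bob: numerator 0.949·0.302 = 0.28660; evidence = 0.28660+0.078·0.698 = 0.34104; posterior = 0.840.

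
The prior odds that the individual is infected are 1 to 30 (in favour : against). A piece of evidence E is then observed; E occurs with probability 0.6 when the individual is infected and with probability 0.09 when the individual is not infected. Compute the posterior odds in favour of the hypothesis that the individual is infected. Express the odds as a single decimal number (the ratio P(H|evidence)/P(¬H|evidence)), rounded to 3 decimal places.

Prior odds = 1/30 = 0.033333.
Likelihood ratio for E = 0.6/0.09 = 6.6667.
Posterior odds = prior odds × LR = 0.22222.

Posterior odds ≈ 0.222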